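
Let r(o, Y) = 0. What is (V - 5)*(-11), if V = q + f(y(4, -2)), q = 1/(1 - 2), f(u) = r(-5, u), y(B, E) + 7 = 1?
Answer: 66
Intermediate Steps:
y(B, E) = -6 (y(B, E) = -7 + 1 = -6)
f(u) = 0
q = -1 (q = 1/(-1) = -1)
V = -1 (V = -1 + 0 = -1)
(V - 5)*(-11) = (-1 - 5)*(-11) = -6*(-11) = 66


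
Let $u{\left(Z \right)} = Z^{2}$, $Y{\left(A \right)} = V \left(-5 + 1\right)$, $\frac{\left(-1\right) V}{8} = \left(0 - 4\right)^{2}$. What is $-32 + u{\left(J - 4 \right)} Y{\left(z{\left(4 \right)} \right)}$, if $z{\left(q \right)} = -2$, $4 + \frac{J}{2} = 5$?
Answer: $2016$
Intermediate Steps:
$J = 2$ ($J = -8 + 2 \cdot 5 = -8 + 10 = 2$)
$V = -128$ ($V = - 8 \left(0 - 4\right)^{2} = - 8 \left(-4\right)^{2} = \left(-8\right) 16 = -128$)
$Y{\left(A \right)} = 512$ ($Y{\left(A \right)} = - 128 \left(-5 + 1\right) = \left(-128\right) \left(-4\right) = 512$)
$-32 + u{\left(J - 4 \right)} Y{\left(z{\left(4 \right)} \right)} = -32 + \left(2 - 4\right)^{2} \cdot 512 = -32 + \left(-2\right)^{2} \cdot 512 = -32 + 4 \cdot 512 = -32 + 2048 = 2016$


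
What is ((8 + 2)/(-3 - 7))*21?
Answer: -21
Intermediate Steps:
((8 + 2)/(-3 - 7))*21 = (10/(-10))*21 = (10*(-⅒))*21 = -1*21 = -21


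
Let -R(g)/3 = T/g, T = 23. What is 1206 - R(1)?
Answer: 1275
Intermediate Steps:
R(g) = -69/g
1206 - R(1) = 1206 - (-69)/1 = 1206 - (-69) = 1206 - 1*(-69) = 1206 + 69 = 1275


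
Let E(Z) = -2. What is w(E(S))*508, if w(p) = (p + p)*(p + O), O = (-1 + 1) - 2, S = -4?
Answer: 8128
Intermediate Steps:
O = -2 (O = 0 - 2 = -2)
w(p) = 2*p*(-2 + p) (w(p) = (p + p)*(p - 2) = (2*p)*(-2 + p) = 2*p*(-2 + p))
w(E(S))*508 = (2*(-2)*(-2 - 2))*508 = (2*(-2)*(-4))*508 = 16*508 = 8128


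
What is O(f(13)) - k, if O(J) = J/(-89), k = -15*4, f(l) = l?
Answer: 5327/89 ≈ 59.854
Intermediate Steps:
k = -60
O(J) = -J/89 (O(J) = J*(-1/89) = -J/89)
O(f(13)) - k = -1/89*13 - 1*(-60) = -13/89 + 60 = 5327/89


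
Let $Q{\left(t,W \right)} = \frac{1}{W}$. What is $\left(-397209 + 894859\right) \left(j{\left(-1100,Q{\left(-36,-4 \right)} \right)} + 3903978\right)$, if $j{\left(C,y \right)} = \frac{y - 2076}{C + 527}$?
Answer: $\frac{2226467657339825}{1146} \approx 1.9428 \cdot 10^{12}$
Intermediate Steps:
$j{\left(C,y \right)} = \frac{-2076 + y}{527 + C}$
$\left(-397209 + 894859\right) \left(j{\left(-1100,Q{\left(-36,-4 \right)} \right)} + 3903978\right) = \left(-397209 + 894859\right) \left(\frac{-2076 + \frac{1}{-4}}{527 - 1100} + 3903978\right) = 497650 \left(\frac{-2076 - \frac{1}{4}}{-573} + 3903978\right) = 497650 \left(\left(- \frac{1}{573}\right) \left(- \frac{8305}{4}\right) + 3903978\right) = 497650 \left(\frac{8305}{2292} + 3903978\right) = 497650 \cdot \frac{8947925881}{2292} = \frac{2226467657339825}{1146}$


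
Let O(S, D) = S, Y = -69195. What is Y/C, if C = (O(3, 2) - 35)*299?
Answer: 69195/9568 ≈ 7.2319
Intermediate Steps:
C = -9568 (C = (3 - 35)*299 = -32*299 = -9568)
Y/C = -69195/(-9568) = -69195*(-1/9568) = 69195/9568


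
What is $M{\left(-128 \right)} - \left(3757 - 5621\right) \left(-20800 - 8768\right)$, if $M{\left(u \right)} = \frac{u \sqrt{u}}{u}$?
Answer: $-55114752 + 8 i \sqrt{2} \approx -5.5115 \cdot 10^{7} + 11.314 i$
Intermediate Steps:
$M{\left(u \right)} = \sqrt{u}$ ($M{\left(u \right)} = \frac{u^{\frac{3}{2}}}{u} = \sqrt{u}$)
$M{\left(-128 \right)} - \left(3757 - 5621\right) \left(-20800 - 8768\right) = \sqrt{-128} - \left(3757 - 5621\right) \left(-20800 - 8768\right) = 8 i \sqrt{2} - \left(-1864\right) \left(-29568\right) = 8 i \sqrt{2} - 55114752 = -55114752 + 8 i \sqrt{2}$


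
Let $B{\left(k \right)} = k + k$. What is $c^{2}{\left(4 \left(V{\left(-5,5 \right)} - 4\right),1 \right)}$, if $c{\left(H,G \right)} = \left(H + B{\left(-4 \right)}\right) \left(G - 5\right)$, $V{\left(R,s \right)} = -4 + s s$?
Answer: $57600$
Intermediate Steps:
$B{\left(k \right)} = 2 k$
$V{\left(R,s \right)} = -4 + s^{2}$
$c{\left(H,G \right)} = \left(-8 + H\right) \left(-5 + G\right)$ ($c{\left(H,G \right)} = \left(H + 2 \left(-4\right)\right) \left(G - 5\right) = \left(H - 8\right) \left(-5 + G\right) = \left(-8 + H\right) \left(-5 + G\right)$)
$c^{2}{\left(4 \left(V{\left(-5,5 \right)} - 4\right),1 \right)} = \left(40 - 8 - 5 \cdot 4 \left(\left(-4 + 5^{2}\right) - 4\right) + 1 \cdot 4 \left(\left(-4 + 5^{2}\right) - 4\right)\right)^{2} = \left(40 - 8 - 5 \cdot 4 \left(\left(-4 + 25\right) - 4\right) + 1 \cdot 4 \left(\left(-4 + 25\right) - 4\right)\right)^{2} = \left(40 - 8 - 5 \cdot 4 \left(21 - 4\right) + 1 \cdot 4 \left(21 - 4\right)\right)^{2} = \left(40 - 8 - 5 \cdot 4 \cdot 17 + 1 \cdot 4 \cdot 17\right)^{2} = \left(40 - 8 - 340 + 1 \cdot 68\right)^{2} = \left(40 - 8 - 340 + 68\right)^{2} = \left(-240\right)^{2} = 57600$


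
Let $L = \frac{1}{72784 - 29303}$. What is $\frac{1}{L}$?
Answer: $43481$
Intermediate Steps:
$L = \frac{1}{43481} \approx 2.2999 \cdot 10^{-5}$
$\frac{1}{L} = \frac{1}{\frac{1}{43481}} = 43481$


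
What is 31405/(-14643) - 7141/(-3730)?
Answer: -12574987/54618390 ≈ -0.23023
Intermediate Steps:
31405/(-14643) - 7141/(-3730) = 31405*(-1/14643) - 7141*(-1/3730) = -31405/14643 + 7141/3730 = -12574987/54618390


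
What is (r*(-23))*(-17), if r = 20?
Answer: 7820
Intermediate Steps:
(r*(-23))*(-17) = (20*(-23))*(-17) = -460*(-17) = 7820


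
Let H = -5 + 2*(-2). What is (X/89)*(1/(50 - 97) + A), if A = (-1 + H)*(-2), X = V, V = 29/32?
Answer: 27231/133856 ≈ 0.20343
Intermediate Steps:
V = 29/32 (V = 29*(1/32) = 29/32 ≈ 0.90625)
H = -9 (H = -5 - 4 = -9)
X = 29/32 ≈ 0.90625
A = 20 (A = (-1 - 9)*(-2) = -10*(-2) = 20)
(X/89)*(1/(50 - 97) + A) = ((29/32)/89)*(1/(50 - 97) + 20) = ((29/32)*(1/89))*(1/(-47) + 20) = 29*(-1/47 + 20)/2848 = (29/2848)*(939/47) = 27231/133856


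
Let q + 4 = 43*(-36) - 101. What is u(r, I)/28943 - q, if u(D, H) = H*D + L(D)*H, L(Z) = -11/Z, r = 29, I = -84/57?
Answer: 26361347989/15947593 ≈ 1653.0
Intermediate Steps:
I = -28/19 (I = -84*1/57 = -28/19 ≈ -1.4737)
q = -1653 (q = -4 + (43*(-36) - 101) = -4 + (-1548 - 101) = -4 - 1649 = -1653)
u(D, H) = D*H - 11*H/D (u(D, H) = H*D + (-11/D)*H = D*H - 11*H/D)
u(r, I)/28943 - q = -28/19*(-11 + 29²)/29/28943 - 1*(-1653) = -28/19*1/29*(-11 + 841)*(1/28943) + 1653 = -28/19*1/29*830*(1/28943) + 1653 = -23240/551*1/28943 + 1653 = -23240/15947593 + 1653 = 26361347989/15947593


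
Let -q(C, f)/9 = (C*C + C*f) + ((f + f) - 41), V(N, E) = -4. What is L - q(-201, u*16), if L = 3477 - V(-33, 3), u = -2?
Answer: 424033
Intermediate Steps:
L = 3481 (L = 3477 - 1*(-4) = 3477 + 4 = 3481)
q(C, f) = 369 - 18*f - 9*C² - 9*C*f (q(C, f) = -9*((C*C + C*f) + ((f + f) - 41)) = -9*((C² + C*f) + (2*f - 41)) = -9*((C² + C*f) + (-41 + 2*f)) = -9*(-41 + C² + 2*f + C*f) = 369 - 18*f - 9*C² - 9*C*f)
L - q(-201, u*16) = 3481 - (369 - (-36)*16 - 9*(-201)² - 9*(-201)*(-2*16)) = 3481 - (369 - 18*(-32) - 9*40401 - 9*(-201)*(-32)) = 3481 - (369 + 576 - 363609 - 57888) = 3481 - 1*(-420552) = 3481 + 420552 = 424033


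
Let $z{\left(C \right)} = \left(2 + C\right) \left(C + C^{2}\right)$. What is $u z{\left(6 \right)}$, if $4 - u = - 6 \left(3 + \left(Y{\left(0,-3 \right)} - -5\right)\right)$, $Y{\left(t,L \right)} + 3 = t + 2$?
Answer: $15456$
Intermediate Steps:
$Y{\left(t,L \right)} = -1 + t$ ($Y{\left(t,L \right)} = -3 + \left(t + 2\right) = -3 + \left(2 + t\right) = -1 + t$)
$u = 46$ ($u = 4 - - 6 \left(3 + \left(\left(-1 + 0\right) - -5\right)\right) = 4 - - 6 \left(3 + \left(-1 + 5\right)\right) = 4 - - 6 \left(3 + 4\right) = 4 - \left(-6\right) 7 = 4 - -42 = 4 + 42 = 46$)
$u z{\left(6 \right)} = 46 \cdot 6 \left(2 + 6^{2} + 3 \cdot 6\right) = 46 \cdot 6 \left(2 + 36 + 18\right) = 46 \cdot 6 \cdot 56 = 46 \cdot 336 = 15456$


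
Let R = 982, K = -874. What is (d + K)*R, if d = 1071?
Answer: 193454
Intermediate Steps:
(d + K)*R = (1071 - 874)*982 = 197*982 = 193454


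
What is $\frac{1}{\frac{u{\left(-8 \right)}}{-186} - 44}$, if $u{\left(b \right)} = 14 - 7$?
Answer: $- \frac{186}{8191} \approx -0.022708$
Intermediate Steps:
$u{\left(b \right)} = 7$
$\frac{1}{\frac{u{\left(-8 \right)}}{-186} - 44} = \frac{1}{\frac{7}{-186} - 44} = \frac{1}{7 \left(- \frac{1}{186}\right) - 44} = \frac{1}{- \frac{7}{186} - 44} = \frac{1}{- \frac{8191}{186}} = - \frac{186}{8191}$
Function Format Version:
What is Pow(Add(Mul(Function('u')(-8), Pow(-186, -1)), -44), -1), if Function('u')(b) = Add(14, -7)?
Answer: Rational(-186, 8191) ≈ -0.022708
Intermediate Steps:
Function('u')(b) = 7
Pow(Add(Mul(Function('u')(-8), Pow(-186, -1)), -44), -1) = Pow(Add(Mul(7, Pow(-186, -1)), -44), -1) = Pow(Add(Mul(7, Rational(-1, 186)), -44), -1) = Pow(Add(Rational(-7, 186), -44), -1) = Pow(Rational(-8191, 186), -1) = Rational(-186, 8191)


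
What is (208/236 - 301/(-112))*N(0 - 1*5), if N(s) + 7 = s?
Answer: -10107/236 ≈ -42.826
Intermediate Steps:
N(s) = -7 + s
(208/236 - 301/(-112))*N(0 - 1*5) = (208/236 - 301/(-112))*(-7 + (0 - 1*5)) = (208*(1/236) - 301*(-1/112))*(-7 + (0 - 5)) = (52/59 + 43/16)*(-7 - 5) = (3369/944)*(-12) = -10107/236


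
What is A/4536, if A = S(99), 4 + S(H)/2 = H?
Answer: 95/2268 ≈ 0.041887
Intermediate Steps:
S(H) = -8 + 2*H
A = 190 (A = -8 + 2*99 = -8 + 198 = 190)
A/4536 = 190/4536 = 190*(1/4536) = 95/2268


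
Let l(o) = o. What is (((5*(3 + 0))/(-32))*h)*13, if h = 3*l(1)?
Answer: -585/32 ≈ -18.281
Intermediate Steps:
h = 3 (h = 3*1 = 3)
(((5*(3 + 0))/(-32))*h)*13 = (((5*(3 + 0))/(-32))*3)*13 = (((5*3)*(-1/32))*3)*13 = ((15*(-1/32))*3)*13 = -15/32*3*13 = -45/32*13 = -585/32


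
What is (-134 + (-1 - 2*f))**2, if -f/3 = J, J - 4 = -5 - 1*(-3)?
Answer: 15129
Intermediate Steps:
J = 2 (J = 4 + (-5 - 1*(-3)) = 4 + (-5 + 3) = 4 - 2 = 2)
f = -6 (f = -3*2 = -6)
(-134 + (-1 - 2*f))**2 = (-134 + (-1 - 2*(-6)))**2 = (-134 + (-1 + 12))**2 = (-134 + 11)**2 = (-123)**2 = 15129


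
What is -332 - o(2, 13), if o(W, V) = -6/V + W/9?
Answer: -38816/117 ≈ -331.76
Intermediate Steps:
o(W, V) = -6/V + W/9 (o(W, V) = -6/V + W*(1/9) = -6/V + W/9)
-332 - o(2, 13) = -332 - (-6/13 + (1/9)*2) = -332 - (-6*1/13 + 2/9) = -332 - (-6/13 + 2/9) = -332 - 1*(-28/117) = -332 + 28/117 = -38816/117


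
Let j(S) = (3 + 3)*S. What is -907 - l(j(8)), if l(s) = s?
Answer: -955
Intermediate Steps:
j(S) = 6*S
-907 - l(j(8)) = -907 - 6*8 = -907 - 1*48 = -907 - 48 = -955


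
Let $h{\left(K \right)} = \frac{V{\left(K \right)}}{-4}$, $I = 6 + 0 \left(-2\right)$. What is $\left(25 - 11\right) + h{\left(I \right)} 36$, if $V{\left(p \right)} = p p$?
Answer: $-310$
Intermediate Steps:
$I = 6$ ($I = 6 + 0 = 6$)
$V{\left(p \right)} = p^{2}$
$h{\left(K \right)} = - \frac{K^{2}}{4}$ ($h{\left(K \right)} = \frac{K^{2}}{-4} = K^{2} \left(- \frac{1}{4}\right) = - \frac{K^{2}}{4}$)
$\left(25 - 11\right) + h{\left(I \right)} 36 = \left(25 - 11\right) + - \frac{6^{2}}{4} \cdot 36 = 14 + \left(- \frac{1}{4}\right) 36 \cdot 36 = 14 - 324 = -310$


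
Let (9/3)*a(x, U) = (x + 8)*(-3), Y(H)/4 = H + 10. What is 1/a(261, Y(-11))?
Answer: -1/269 ≈ -0.0037175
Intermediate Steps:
Y(H) = 40 + 4*H (Y(H) = 4*(H + 10) = 4*(10 + H) = 40 + 4*H)
a(x, U) = -8 - x (a(x, U) = ((x + 8)*(-3))/3 = ((8 + x)*(-3))/3 = (-24 - 3*x)/3 = -8 - x)
1/a(261, Y(-11)) = 1/(-8 - 1*261) = 1/(-8 - 261) = 1/(-269) = -1/269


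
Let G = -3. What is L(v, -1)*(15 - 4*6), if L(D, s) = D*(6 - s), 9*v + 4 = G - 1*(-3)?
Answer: 28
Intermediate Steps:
v = -4/9 (v = -4/9 + (-3 - 1*(-3))/9 = -4/9 + (-3 + 3)/9 = -4/9 + (⅑)*0 = -4/9 + 0 = -4/9 ≈ -0.44444)
L(v, -1)*(15 - 4*6) = (-4*(6 - 1*(-1))/9)*(15 - 4*6) = (-4*(6 + 1)/9)*(15 - 24) = -4/9*7*(-9) = -28/9*(-9) = 28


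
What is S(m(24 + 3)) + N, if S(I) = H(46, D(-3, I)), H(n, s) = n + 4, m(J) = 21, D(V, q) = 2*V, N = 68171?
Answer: 68221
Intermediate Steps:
H(n, s) = 4 + n
S(I) = 50 (S(I) = 4 + 46 = 50)
S(m(24 + 3)) + N = 50 + 68171 = 68221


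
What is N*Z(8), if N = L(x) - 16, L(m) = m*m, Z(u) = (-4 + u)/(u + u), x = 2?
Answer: -3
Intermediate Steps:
Z(u) = (-4 + u)/(2*u) (Z(u) = (-4 + u)/((2*u)) = (-4 + u)*(1/(2*u)) = (-4 + u)/(2*u))
L(m) = m²
N = -12 (N = 2² - 16 = 4 - 16 = -12)
N*Z(8) = -6*(-4 + 8)/8 = -6*4/8 = -12*¼ = -3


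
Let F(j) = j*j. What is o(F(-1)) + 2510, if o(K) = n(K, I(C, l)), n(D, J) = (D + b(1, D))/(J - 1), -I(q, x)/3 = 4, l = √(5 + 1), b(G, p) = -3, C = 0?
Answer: 32632/13 ≈ 2510.2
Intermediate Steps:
F(j) = j²
l = √6 ≈ 2.4495
I(q, x) = -12 (I(q, x) = -3*4 = -12)
n(D, J) = (-3 + D)/(-1 + J) (n(D, J) = (D - 3)/(J - 1) = (-3 + D)/(-1 + J))
o(K) = 3/13 - K/13 (o(K) = (-3 + K)/(-1 - 12) = (-3 + K)/(-13) = -(-3 + K)/13 = 3/13 - K/13)
o(F(-1)) + 2510 = (3/13 - 1/13*(-1)²) + 2510 = (3/13 - 1/13*1) + 2510 = (3/13 - 1/13) + 2510 = 2/13 + 2510 = 32632/13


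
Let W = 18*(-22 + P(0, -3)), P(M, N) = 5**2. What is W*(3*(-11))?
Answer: -1782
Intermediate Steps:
P(M, N) = 25
W = 54 (W = 18*(-22 + 25) = 18*3 = 54)
W*(3*(-11)) = 54*(3*(-11)) = 54*(-33) = -1782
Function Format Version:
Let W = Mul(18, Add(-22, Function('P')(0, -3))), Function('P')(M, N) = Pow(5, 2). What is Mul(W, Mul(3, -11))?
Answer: -1782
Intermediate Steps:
Function('P')(M, N) = 25
W = 54 (W = Mul(18, Add(-22, 25)) = Mul(18, 3) = 54)
Mul(W, Mul(3, -11)) = Mul(54, Mul(3, -11)) = Mul(54, -33) = -1782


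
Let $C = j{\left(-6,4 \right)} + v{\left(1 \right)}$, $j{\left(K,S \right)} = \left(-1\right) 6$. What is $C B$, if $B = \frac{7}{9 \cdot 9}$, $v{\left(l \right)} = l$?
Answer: $- \frac{35}{81} \approx -0.4321$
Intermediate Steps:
$j{\left(K,S \right)} = -6$
$C = -5$ ($C = -6 + 1 = -5$)
$B = \frac{7}{81} \approx 0.08642$
$C B = \left(-5\right) \frac{7}{81} = - \frac{35}{81}$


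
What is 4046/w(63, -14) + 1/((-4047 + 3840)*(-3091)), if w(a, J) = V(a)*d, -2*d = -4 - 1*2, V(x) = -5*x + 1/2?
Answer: -101520767/23673969 ≈ -4.2883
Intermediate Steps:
V(x) = ½ - 5*x (V(x) = -5*x + ½ = ½ - 5*x)
d = 3 (d = -(-4 - 1*2)/2 = -(-4 - 2)/2 = -½*(-6) = 3)
w(a, J) = 3/2 - 15*a (w(a, J) = (½ - 5*a)*3 = 3/2 - 15*a)
4046/w(63, -14) + 1/((-4047 + 3840)*(-3091)) = 4046/(3/2 - 15*63) + 1/((-4047 + 3840)*(-3091)) = 4046/(3/2 - 945) - 1/3091/(-207) = 4046/(-1887/2) - 1/207*(-1/3091) = 4046*(-2/1887) + 1/639837 = -476/111 + 1/639837 = -101520767/23673969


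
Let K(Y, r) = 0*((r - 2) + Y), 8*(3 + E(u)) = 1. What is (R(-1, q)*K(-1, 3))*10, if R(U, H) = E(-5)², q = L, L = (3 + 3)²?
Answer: 0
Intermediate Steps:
E(u) = -23/8 (E(u) = -3 + (⅛)*1 = -3 + ⅛ = -23/8)
L = 36 (L = 6² = 36)
q = 36
R(U, H) = 529/64 (R(U, H) = (-23/8)² = 529/64)
K(Y, r) = 0 (K(Y, r) = 0*((-2 + r) + Y) = 0*(-2 + Y + r) = 0)
(R(-1, q)*K(-1, 3))*10 = ((529/64)*0)*10 = 0*10 = 0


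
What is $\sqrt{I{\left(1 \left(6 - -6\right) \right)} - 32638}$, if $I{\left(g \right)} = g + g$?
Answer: $i \sqrt{32614} \approx 180.59 i$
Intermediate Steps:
$I{\left(g \right)} = 2 g$
$\sqrt{I{\left(1 \left(6 - -6\right) \right)} - 32638} = \sqrt{2 \cdot 1 \left(6 - -6\right) - 32638} = \sqrt{2 \cdot 1 \left(6 + 6\right) - 32638} = \sqrt{2 \cdot 1 \cdot 12 - 32638} = \sqrt{2 \cdot 12 - 32638} = \sqrt{24 - 32638} = \sqrt{-32614} = i \sqrt{32614}$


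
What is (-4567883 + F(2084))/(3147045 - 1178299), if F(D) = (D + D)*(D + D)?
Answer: 12804341/1968746 ≈ 6.5038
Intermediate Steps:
F(D) = 4*D**2 (F(D) = (2*D)*(2*D) = 4*D**2)
(-4567883 + F(2084))/(3147045 - 1178299) = (-4567883 + 4*2084**2)/(3147045 - 1178299) = (-4567883 + 4*4343056)/1968746 = (-4567883 + 17372224)*(1/1968746) = 12804341*(1/1968746) = 12804341/1968746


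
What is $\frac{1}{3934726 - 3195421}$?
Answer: $\frac{1}{739305} \approx 1.3526 \cdot 10^{-6}$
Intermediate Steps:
$\frac{1}{3934726 - 3195421} = \frac{1}{739305}$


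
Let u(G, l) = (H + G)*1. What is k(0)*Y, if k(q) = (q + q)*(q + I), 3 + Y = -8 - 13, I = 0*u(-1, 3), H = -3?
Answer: 0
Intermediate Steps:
u(G, l) = -3 + G (u(G, l) = (-3 + G)*1 = -3 + G)
I = 0 (I = 0*(-3 - 1) = 0*(-4) = 0)
Y = -24 (Y = -3 + (-8 - 13) = -3 - 21 = -24)
k(q) = 2*q² (k(q) = (q + q)*(q + 0) = (2*q)*q = 2*q²)
k(0)*Y = (2*0²)*(-24) = (2*0)*(-24) = 0*(-24) = 0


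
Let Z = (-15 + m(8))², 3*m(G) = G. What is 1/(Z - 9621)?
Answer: -9/85220 ≈ -0.00010561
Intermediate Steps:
m(G) = G/3
Z = 1369/9 (Z = (-15 + (⅓)*8)² = (-15 + 8/3)² = (-37/3)² = 1369/9 ≈ 152.11)
1/(Z - 9621) = 1/(1369/9 - 9621) = 1/(-85220/9) = -9/85220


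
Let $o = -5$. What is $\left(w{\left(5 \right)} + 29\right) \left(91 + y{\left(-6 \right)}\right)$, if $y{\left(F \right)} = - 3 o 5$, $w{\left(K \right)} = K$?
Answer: $5644$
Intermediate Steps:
$y{\left(F \right)} = 75$ ($y{\left(F \right)} = \left(-3\right) \left(-5\right) 5 = 15 \cdot 5 = 75$)
$\left(w{\left(5 \right)} + 29\right) \left(91 + y{\left(-6 \right)}\right) = \left(5 + 29\right) \left(91 + 75\right) = 34 \cdot 166 = 5644$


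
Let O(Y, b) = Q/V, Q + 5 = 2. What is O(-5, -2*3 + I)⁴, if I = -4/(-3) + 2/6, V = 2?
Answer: 81/16 ≈ 5.0625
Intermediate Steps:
Q = -3 (Q = -5 + 2 = -3)
I = 5/3 (I = -4*(-⅓) + 2*(⅙) = 4/3 + ⅓ = 5/3 ≈ 1.6667)
O(Y, b) = -3/2
O(-5, -2*3 + I)⁴ = (-3/2)⁴ = 81/16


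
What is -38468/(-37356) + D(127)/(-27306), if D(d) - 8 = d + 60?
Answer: 28975633/28334526 ≈ 1.0226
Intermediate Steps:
D(d) = 68 + d (D(d) = 8 + (d + 60) = 8 + (60 + d) = 68 + d)
-38468/(-37356) + D(127)/(-27306) = -38468/(-37356) + (68 + 127)/(-27306) = -38468*(-1/37356) + 195*(-1/27306) = 9617/9339 - 65/9102 = 28975633/28334526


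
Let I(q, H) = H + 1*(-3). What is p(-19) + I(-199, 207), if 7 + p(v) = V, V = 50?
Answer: 247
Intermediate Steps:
p(v) = 43 (p(v) = -7 + 50 = 43)
I(q, H) = -3 + H (I(q, H) = H - 3 = -3 + H)
p(-19) + I(-199, 207) = 43 + (-3 + 207) = 43 + 204 = 247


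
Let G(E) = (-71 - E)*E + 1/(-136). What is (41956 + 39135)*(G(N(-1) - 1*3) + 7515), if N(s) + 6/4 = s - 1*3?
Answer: 88736989299/136 ≈ 6.5248e+8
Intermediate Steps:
N(s) = -9/2 + s (N(s) = -3/2 + (s - 1*3) = -3/2 + (s - 3) = -3/2 + (-3 + s) = -9/2 + s)
G(E) = -1/136 + E*(-71 - E) (G(E) = E*(-71 - E) - 1/136 = -1/136 + E*(-71 - E))
(41956 + 39135)*(G(N(-1) - 1*3) + 7515) = (41956 + 39135)*((-1/136 - ((-9/2 - 1) - 1*3)**2 - 71*((-9/2 - 1) - 1*3)) + 7515) = 81091*((-1/136 - (-11/2 - 3)**2 - 71*(-11/2 - 3)) + 7515) = 81091*((-1/136 - (-17/2)**2 - 71*(-17/2)) + 7515) = 81091*((-1/136 - 1*289/4 + 1207/2) + 7515) = 81091*((-1/136 - 289/4 + 1207/2) + 7515) = 81091*(72249/136 + 7515) = 81091*(1094289/136) = 88736989299/136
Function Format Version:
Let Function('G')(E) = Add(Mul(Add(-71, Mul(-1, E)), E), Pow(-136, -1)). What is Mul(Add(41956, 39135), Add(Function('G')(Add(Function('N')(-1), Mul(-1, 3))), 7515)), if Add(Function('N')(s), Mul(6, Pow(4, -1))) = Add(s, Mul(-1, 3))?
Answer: Rational(88736989299, 136) ≈ 6.5248e+8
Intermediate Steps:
Function('N')(s) = Add(Rational(-9, 2), s) (Function('N')(s) = Add(Rational(-3, 2), Add(s, Mul(-1, 3))) = Add(Rational(-3, 2), Add(s, -3)) = Add(Rational(-3, 2), Add(-3, s)) = Add(Rational(-9, 2), s))
Function('G')(E) = Add(Rational(-1, 136), Mul(E, Add(-71, Mul(-1, E)))) (Function('G')(E) = Add(Mul(E, Add(-71, Mul(-1, E))), Rational(-1, 136)) = Add(Rational(-1, 136), Mul(E, Add(-71, Mul(-1, E)))))
Mul(Add(41956, 39135), Add(Function('G')(Add(Function('N')(-1), Mul(-1, 3))), 7515)) = Mul(Add(41956, 39135), Add(Add(Rational(-1, 136), Mul(-1, Pow(Add(Add(Rational(-9, 2), -1), Mul(-1, 3)), 2)), Mul(-71, Add(Add(Rational(-9, 2), -1), Mul(-1, 3)))), 7515)) = Mul(81091, Add(Add(Rational(-1, 136), Mul(-1, Pow(Add(Rational(-11, 2), -3), 2)), Mul(-71, Add(Rational(-11, 2), -3))), 7515)) = Mul(81091, Add(Add(Rational(-1, 136), Mul(-1, Pow(Rational(-17, 2), 2)), Mul(-71, Rational(-17, 2))), 7515)) = Mul(81091, Add(Add(Rational(-1, 136), Mul(-1, Rational(289, 4)), Rational(1207, 2)), 7515)) = Mul(81091, Add(Add(Rational(-1, 136), Rational(-289, 4), Rational(1207, 2)), 7515)) = Mul(81091, Add(Rational(72249, 136), 7515)) = Mul(81091, Rational(1094289, 136)) = Rational(88736989299, 136)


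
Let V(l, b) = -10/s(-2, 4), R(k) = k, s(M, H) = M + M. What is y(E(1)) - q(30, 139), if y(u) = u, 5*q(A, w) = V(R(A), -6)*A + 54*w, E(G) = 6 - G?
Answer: -7556/5 ≈ -1511.2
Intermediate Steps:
s(M, H) = 2*M
V(l, b) = 5/2 (V(l, b) = -10/(2*(-2)) = -10/(-4) = -10*(-1/4) = 5/2)
q(A, w) = A/2 + 54*w/5 (q(A, w) = (5*A/2 + 54*w)/5 = (54*w + 5*A/2)/5 = A/2 + 54*w/5)
y(E(1)) - q(30, 139) = (6 - 1*1) - ((1/2)*30 + (54/5)*139) = (6 - 1) - (15 + 7506/5) = 5 - 1*7581/5 = 5 - 7581/5 = -7556/5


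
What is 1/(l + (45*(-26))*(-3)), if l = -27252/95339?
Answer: 95339/334612638 ≈ 0.00028492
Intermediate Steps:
l = -27252/95339 (l = -27252*1/95339 = -27252/95339 ≈ -0.28584)
1/(l + (45*(-26))*(-3)) = 1/(-27252/95339 + (45*(-26))*(-3)) = 1/(-27252/95339 - 1170*(-3)) = 1/(-27252/95339 + 3510) = 1/(334612638/95339) = 95339/334612638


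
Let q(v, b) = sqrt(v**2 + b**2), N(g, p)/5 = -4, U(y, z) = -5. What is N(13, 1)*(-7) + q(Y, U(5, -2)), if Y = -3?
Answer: 140 + sqrt(34) ≈ 145.83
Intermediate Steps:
N(g, p) = -20 (N(g, p) = 5*(-4) = -20)
q(v, b) = sqrt(b**2 + v**2)
N(13, 1)*(-7) + q(Y, U(5, -2)) = -20*(-7) + sqrt((-5)**2 + (-3)**2) = 140 + sqrt(25 + 9) = 140 + sqrt(34)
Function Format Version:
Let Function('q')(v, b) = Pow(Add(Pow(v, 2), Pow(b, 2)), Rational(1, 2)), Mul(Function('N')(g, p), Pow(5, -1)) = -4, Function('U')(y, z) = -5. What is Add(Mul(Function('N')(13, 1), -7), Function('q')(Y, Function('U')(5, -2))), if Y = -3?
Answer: Add(140, Pow(34, Rational(1, 2))) ≈ 145.83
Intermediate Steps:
Function('N')(g, p) = -20 (Function('N')(g, p) = Mul(5, -4) = -20)
Function('q')(v, b) = Pow(Add(Pow(b, 2), Pow(v, 2)), Rational(1, 2))
Add(Mul(Function('N')(13, 1), -7), Function('q')(Y, Function('U')(5, -2))) = Add(Mul(-20, -7), Pow(Add(Pow(-5, 2), Pow(-3, 2)), Rational(1, 2))) = Add(140, Pow(Add(25, 9), Rational(1, 2))) = Add(140, Pow(34, Rational(1, 2)))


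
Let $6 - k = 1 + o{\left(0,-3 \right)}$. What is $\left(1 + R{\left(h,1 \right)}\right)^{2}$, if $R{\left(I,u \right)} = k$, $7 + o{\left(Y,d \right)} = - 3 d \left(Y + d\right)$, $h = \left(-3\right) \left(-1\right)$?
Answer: $1600$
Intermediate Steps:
$h = 3$
$o{\left(Y,d \right)} = -7 - 3 d \left(Y + d\right)$
$k = 39$ ($k = 6 - \left(1 - \left(7 + 27\right)\right) = 6 - \left(1 - 34\right) = 6 - -33 = 6 + 33 = 39$)
$R{\left(I,u \right)} = 39$
$\left(1 + R{\left(h,1 \right)}\right)^{2} = \left(1 + 39\right)^{2} = 40^{2} = 1600$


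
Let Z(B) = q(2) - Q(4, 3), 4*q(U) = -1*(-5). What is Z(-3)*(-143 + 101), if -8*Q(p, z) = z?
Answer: -273/4 ≈ -68.250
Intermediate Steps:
q(U) = 5/4 (q(U) = (-1*(-5))/4 = (1/4)*5 = 5/4)
Q(p, z) = -z/8
Z(B) = 13/8 (Z(B) = 5/4 - (-1)*3/8 = 5/4 - 1*(-3/8) = 5/4 + 3/8 = 13/8)
Z(-3)*(-143 + 101) = 13*(-143 + 101)/8 = (13/8)*(-42) = -273/4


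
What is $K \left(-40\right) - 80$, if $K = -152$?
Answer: $6000$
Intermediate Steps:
$K \left(-40\right) - 80 = \left(-152\right) \left(-40\right) - 80 = 6080 - 80 = 6000$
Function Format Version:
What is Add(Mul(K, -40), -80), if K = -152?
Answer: 6000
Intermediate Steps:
Add(Mul(K, -40), -80) = Add(Mul(-152, -40), -80) = Add(6080, -80) = 6000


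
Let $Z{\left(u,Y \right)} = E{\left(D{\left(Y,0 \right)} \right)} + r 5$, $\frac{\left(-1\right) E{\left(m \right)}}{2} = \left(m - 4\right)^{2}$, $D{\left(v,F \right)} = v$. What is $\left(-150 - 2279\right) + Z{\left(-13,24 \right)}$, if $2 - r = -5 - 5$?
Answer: $-3169$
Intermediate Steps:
$r = 12$ ($r = 2 - \left(-5 - 5\right) = 2 - -10 = 2 + 10 = 12$)
$E{\left(m \right)} = - 2 \left(-4 + m\right)^{2}$ ($E{\left(m \right)} = - 2 \left(m - 4\right)^{2} = - 2 \left(-4 + m\right)^{2}$)
$Z{\left(u,Y \right)} = 60 - 2 \left(-4 + Y\right)^{2}$ ($Z{\left(u,Y \right)} = - 2 \left(-4 + Y\right)^{2} + 12 \cdot 5 = - 2 \left(-4 + Y\right)^{2} + 60 = 60 - 2 \left(-4 + Y\right)^{2}$)
$\left(-150 - 2279\right) + Z{\left(-13,24 \right)} = \left(-150 - 2279\right) + \left(60 - 2 \left(-4 + 24\right)^{2}\right) = -2429 + \left(60 - 2 \cdot 20^{2}\right) = -2429 + \left(60 - 800\right) = -2429 - 740 = -3169$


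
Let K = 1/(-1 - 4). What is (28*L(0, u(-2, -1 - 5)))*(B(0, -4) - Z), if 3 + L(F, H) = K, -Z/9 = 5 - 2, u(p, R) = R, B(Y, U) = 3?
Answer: -2688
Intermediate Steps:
K = -1/5 (K = 1/(-5) = -1/5 ≈ -0.20000)
Z = -27 (Z = -9*(5 - 2) = -9*3 = -27)
L(F, H) = -16/5 (L(F, H) = -3 - 1/5 = -16/5)
(28*L(0, u(-2, -1 - 5)))*(B(0, -4) - Z) = (28*(-16/5))*(3 - 1*(-27)) = -448*(3 + 27)/5 = -448/5*30 = -2688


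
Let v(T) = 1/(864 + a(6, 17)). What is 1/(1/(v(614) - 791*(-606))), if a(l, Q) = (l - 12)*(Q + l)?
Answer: 348005197/726 ≈ 4.7935e+5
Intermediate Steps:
a(l, Q) = (-12 + l)*(Q + l)
v(T) = 1/726 (v(T) = 1/(864 + (6² - 12*17 - 12*6 + 17*6)) = 1/(864 + (36 - 204 - 72 + 102)) = 1/(864 - 138) = 1/726)
1/(1/(v(614) - 791*(-606))) = 1/(1/(1/726 - 791*(-606))) = 1/(1/(1/726 + 479346)) = 1/(1/(348005197/726)) = 1/(726/348005197) = 348005197/726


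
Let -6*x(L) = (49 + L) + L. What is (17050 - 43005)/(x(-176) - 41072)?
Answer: 51910/82043 ≈ 0.63272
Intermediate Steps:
x(L) = -49/6 - L/3 (x(L) = -((49 + L) + L)/6 = -(49 + 2*L)/6 = -49/6 - L/3)
(17050 - 43005)/(x(-176) - 41072) = (17050 - 43005)/((-49/6 - ⅓*(-176)) - 41072) = -25955/((-49/6 + 176/3) - 41072) = -25955/(101/2 - 41072) = -25955/(-82043/2) = -25955*(-2/82043) = 51910/82043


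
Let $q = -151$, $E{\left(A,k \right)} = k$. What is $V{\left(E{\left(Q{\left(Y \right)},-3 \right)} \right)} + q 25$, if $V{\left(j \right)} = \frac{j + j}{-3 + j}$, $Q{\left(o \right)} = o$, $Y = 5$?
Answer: $-3774$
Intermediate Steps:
$V{\left(j \right)} = \frac{2 j}{-3 + j}$
$V{\left(E{\left(Q{\left(Y \right)},-3 \right)} \right)} + q 25 = 2 \left(-3\right) \frac{1}{-3 - 3} - 3775 = 2 \left(-3\right) \frac{1}{-6} - 3775 = 2 \left(-3\right) \left(- \frac{1}{6}\right) - 3775 = 1 - 3775 = -3774$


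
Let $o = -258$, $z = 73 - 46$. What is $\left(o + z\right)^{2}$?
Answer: $53361$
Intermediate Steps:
$z = 27$
$\left(o + z\right)^{2} = \left(-258 + 27\right)^{2} = \left(-231\right)^{2} = 53361$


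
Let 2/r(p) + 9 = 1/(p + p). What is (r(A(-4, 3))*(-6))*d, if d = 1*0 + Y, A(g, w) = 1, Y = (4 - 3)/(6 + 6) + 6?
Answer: 146/17 ≈ 8.5882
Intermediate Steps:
Y = 73/12 (Y = 1/12 + 6 = 73/12 ≈ 6.0833)
r(p) = 2/(-9 + 1/(2*p)) (r(p) = 2/(-9 + 1/(p + p)) = 2/(-9 + 1/(2*p)))
d = 73/12 (d = 1*0 + 73/12 = 0 + 73/12 = 73/12 ≈ 6.0833)
(r(A(-4, 3))*(-6))*d = (-4*1/(-1 + 18*1)*(-6))*(73/12) = (-4*1/(-1 + 18)*(-6))*(73/12) = (-4*1/17*(-6))*(73/12) = (-4*1*1/17*(-6))*(73/12) = -4/17*(-6)*(73/12) = (24/17)*(73/12) = 146/17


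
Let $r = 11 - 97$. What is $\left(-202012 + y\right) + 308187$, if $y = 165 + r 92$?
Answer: $98428$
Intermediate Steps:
$r = -86$
$y = -7747$ ($y = 165 - 7912 = -7747$)
$\left(-202012 + y\right) + 308187 = \left(-202012 - 7747\right) + 308187 = -209759 + 308187 = 98428$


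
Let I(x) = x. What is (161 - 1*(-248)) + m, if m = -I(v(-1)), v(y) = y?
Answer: 410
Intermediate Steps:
m = 1 (m = -1*(-1) = 1)
(161 - 1*(-248)) + m = (161 - 1*(-248)) + 1 = (161 + 248) + 1 = 409 + 1 = 410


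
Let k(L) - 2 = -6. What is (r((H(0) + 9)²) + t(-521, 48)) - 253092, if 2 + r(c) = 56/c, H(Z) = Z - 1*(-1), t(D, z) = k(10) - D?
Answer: -6314411/25 ≈ -2.5258e+5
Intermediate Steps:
k(L) = -4 (k(L) = 2 - 6 = -4)
t(D, z) = -4 - D
H(Z) = 1 + Z (H(Z) = Z + 1 = 1 + Z)
r(c) = -2 + 56/c
(r((H(0) + 9)²) + t(-521, 48)) - 253092 = ((-2 + 56/(((1 + 0) + 9)²)) + (-4 - 1*(-521))) - 253092 = ((-2 + 56/((1 + 9)²)) + (-4 + 521)) - 253092 = ((-2 + 56/(10²)) + 517) - 253092 = ((-2 + 56/100) + 517) - 253092 = ((-2 + 56*(1/100)) + 517) - 253092 = ((-2 + 14/25) + 517) - 253092 = (-36/25 + 517) - 253092 = 12889/25 - 253092 = -6314411/25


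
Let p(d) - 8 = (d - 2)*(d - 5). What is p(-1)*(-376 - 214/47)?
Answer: -465036/47 ≈ -9894.4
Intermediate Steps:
p(d) = 8 + (-5 + d)*(-2 + d) (p(d) = 8 + (d - 2)*(d - 5) = 8 + (-2 + d)*(-5 + d) = 8 + (-5 + d)*(-2 + d))
p(-1)*(-376 - 214/47) = (18 + (-1)**2 - 7*(-1))*(-376 - 214/47) = (18 + 1 + 7)*(-376 - 214*1/47) = 26*(-376 - 214/47) = 26*(-17886/47) = -465036/47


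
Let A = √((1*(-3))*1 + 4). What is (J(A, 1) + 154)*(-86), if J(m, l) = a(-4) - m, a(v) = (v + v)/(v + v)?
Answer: -13244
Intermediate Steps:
a(v) = 1 (a(v) = (2*v)/((2*v)) = (2*v)*(1/(2*v)) = 1)
A = 1 (A = √(-3*1 + 4) = √(-3 + 4) = √1 = 1)
J(m, l) = 1 - m
(J(A, 1) + 154)*(-86) = ((1 - 1*1) + 154)*(-86) = ((1 - 1) + 154)*(-86) = (0 + 154)*(-86) = 154*(-86) = -13244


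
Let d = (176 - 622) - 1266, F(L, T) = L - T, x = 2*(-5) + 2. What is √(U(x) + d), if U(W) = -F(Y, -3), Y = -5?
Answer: 3*I*√190 ≈ 41.352*I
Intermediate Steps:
x = -8 (x = -10 + 2 = -8)
U(W) = 2 (U(W) = -(-5 - 1*(-3)) = -(-5 + 3) = -1*(-2) = 2)
d = -1712 (d = -446 - 1266 = -1712)
√(U(x) + d) = √(2 - 1712) = √(-1710) = 3*I*√190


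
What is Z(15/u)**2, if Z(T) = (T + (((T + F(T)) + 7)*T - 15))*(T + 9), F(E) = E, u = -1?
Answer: 3572100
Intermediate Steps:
Z(T) = (9 + T)*(-15 + T + T*(7 + 2*T)) (Z(T) = (T + (((T + T) + 7)*T - 15))*(T + 9) = (T + ((2*T + 7)*T - 15))*(9 + T) = (T + ((7 + 2*T)*T - 15))*(9 + T) = (T + (T*(7 + 2*T) - 15))*(9 + T) = (T + (-15 + T*(7 + 2*T)))*(9 + T) = (-15 + T + T*(7 + 2*T))*(9 + T) = (9 + T)*(-15 + T + T*(7 + 2*T)))
Z(15/u)**2 = (-135 + 2*(15/(-1))**3 + 26*(15/(-1))**2 + 57*(15/(-1)))**2 = (-135 + 2*(15*(-1))**3 + 26*(15*(-1))**2 + 57*(15*(-1)))**2 = (-135 + 2*(-15)**3 + 26*(-15)**2 + 57*(-15))**2 = (-135 + 2*(-3375) + 26*225 - 855)**2 = (-135 - 6750 + 5850 - 855)**2 = (-1890)**2 = 3572100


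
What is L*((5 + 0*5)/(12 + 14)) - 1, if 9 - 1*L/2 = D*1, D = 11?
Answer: -23/13 ≈ -1.7692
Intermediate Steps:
L = -4 (L = 18 - 22 = -4)
L*((5 + 0*5)/(12 + 14)) - 1 = -4*(5 + 0*5)/(12 + 14) - 1 = -4*(5 + 0)/26 - 1 = -20/26 - 1 = -4*5/26 - 1 = -10/13 - 1 = -23/13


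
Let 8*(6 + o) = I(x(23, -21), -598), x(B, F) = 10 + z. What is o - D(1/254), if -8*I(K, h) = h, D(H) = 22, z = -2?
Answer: -597/32 ≈ -18.656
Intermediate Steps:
x(B, F) = 8 (x(B, F) = 10 - 2 = 8)
I(K, h) = -h/8
o = 107/32 (o = -6 + (-⅛*(-598))/8 = -6 + (⅛)*(299/4) = -6 + 299/32 = 107/32 ≈ 3.3438)
o - D(1/254) = 107/32 - 1*22 = 107/32 - 22 = -597/32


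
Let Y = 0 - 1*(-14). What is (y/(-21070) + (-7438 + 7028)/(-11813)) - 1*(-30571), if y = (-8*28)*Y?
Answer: 77644539111/2539795 ≈ 30571.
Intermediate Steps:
Y = 14 (Y = 0 + 14 = 14)
y = -3136 (y = -8*28*14 = -224*14 = -3136)
(y/(-21070) + (-7438 + 7028)/(-11813)) - 1*(-30571) = (-3136/(-21070) + (-7438 + 7028)/(-11813)) - 1*(-30571) = (-3136*(-1/21070) - 410*(-1/11813)) + 30571 = (32/215 + 410/11813) + 30571 = 466166/2539795 + 30571 = 77644539111/2539795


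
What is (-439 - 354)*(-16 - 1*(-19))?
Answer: -2379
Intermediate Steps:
(-439 - 354)*(-16 - 1*(-19)) = -793*(-16 + 19) = -793*3 = -2379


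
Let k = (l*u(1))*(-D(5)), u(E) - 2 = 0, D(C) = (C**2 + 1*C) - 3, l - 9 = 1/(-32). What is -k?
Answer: 7749/16 ≈ 484.31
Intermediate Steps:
l = 287/32 (l = 9 + 1/(-32) = 9 - 1/32 = 287/32 ≈ 8.9688)
D(C) = -3 + C + C**2 (D(C) = (C**2 + C) - 3 = (C + C**2) - 3 = -3 + C + C**2)
u(E) = 2 (u(E) = 2 + 0 = 2)
k = -7749/16 (k = ((287/32)*2)*(-(-3 + 5 + 5**2)) = 287*(-(-3 + 5 + 25))/16 = 287*(-1*27)/16 = (287/16)*(-27) = -7749/16 ≈ -484.31)
-k = -1*(-7749/16) = 7749/16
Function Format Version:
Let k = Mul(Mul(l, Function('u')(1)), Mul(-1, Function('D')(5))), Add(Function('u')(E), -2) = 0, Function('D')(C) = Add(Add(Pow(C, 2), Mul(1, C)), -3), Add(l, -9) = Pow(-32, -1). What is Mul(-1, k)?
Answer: Rational(7749, 16) ≈ 484.31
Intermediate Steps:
l = Rational(287, 32) (l = Add(9, Pow(-32, -1)) = Add(9, Rational(-1, 32)) = Rational(287, 32) ≈ 8.9688)
Function('D')(C) = Add(-3, C, Pow(C, 2)) (Function('D')(C) = Add(Add(Pow(C, 2), C), -3) = Add(Add(C, Pow(C, 2)), -3) = Add(-3, C, Pow(C, 2)))
Function('u')(E) = 2 (Function('u')(E) = Add(2, 0) = 2)
k = Rational(-7749, 16) (k = Mul(Mul(Rational(287, 32), 2), Mul(-1, Add(-3, 5, Pow(5, 2)))) = Mul(Rational(287, 16), Mul(-1, Add(-3, 5, 25))) = Mul(Rational(287, 16), Mul(-1, 27)) = Mul(Rational(287, 16), -27) = Rational(-7749, 16) ≈ -484.31)
Mul(-1, k) = Mul(-1, Rational(-7749, 16)) = Rational(7749, 16)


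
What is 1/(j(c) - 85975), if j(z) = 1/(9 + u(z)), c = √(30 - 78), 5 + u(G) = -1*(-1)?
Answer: -5/429874 ≈ -1.1631e-5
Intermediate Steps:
u(G) = -4 (u(G) = -5 - 1*(-1) = -5 + 1 = -4)
c = 4*I*√3 (c = √(-48) = 4*I*√3 ≈ 6.9282*I)
j(z) = ⅕ (j(z) = 1/(9 - 4) = 1/5 = ⅕)
1/(j(c) - 85975) = 1/(⅕ - 85975) = 1/(-429874/5) = -5/429874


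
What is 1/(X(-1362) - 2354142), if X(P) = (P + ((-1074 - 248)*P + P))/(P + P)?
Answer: -1/2354802 ≈ -4.2466e-7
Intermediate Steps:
X(P) = -660 (X(P) = (P + (-1322*P + P))/((2*P)) = (P - 1321*P)*(1/(2*P)) = (-1320*P)*(1/(2*P)) = -660)
1/(X(-1362) - 2354142) = 1/(-660 - 2354142) = 1/(-2354802) = -1/2354802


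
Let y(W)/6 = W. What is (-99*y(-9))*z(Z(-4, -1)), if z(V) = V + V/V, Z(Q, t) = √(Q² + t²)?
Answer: 5346 + 5346*√17 ≈ 27388.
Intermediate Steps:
y(W) = 6*W
z(V) = 1 + V (z(V) = V + 1 = 1 + V)
(-99*y(-9))*z(Z(-4, -1)) = (-594*(-9))*(1 + √((-4)² + (-1)²)) = (-99*(-54))*(1 + √(16 + 1)) = 5346*(1 + √17) = 5346 + 5346*√17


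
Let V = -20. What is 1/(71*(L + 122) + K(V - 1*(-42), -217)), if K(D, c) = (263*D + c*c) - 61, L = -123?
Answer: 1/52743 ≈ 1.8960e-5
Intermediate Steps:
K(D, c) = -61 + c² + 263*D (K(D, c) = (263*D + c²) - 61 = (c² + 263*D) - 61 = -61 + c² + 263*D)
1/(71*(L + 122) + K(V - 1*(-42), -217)) = 1/(71*(-123 + 122) + (-61 + (-217)² + 263*(-20 - 1*(-42)))) = 1/(71*(-1) + (-61 + 47089 + 263*(-20 + 42))) = 1/(-71 + (-61 + 47089 + 263*22)) = 1/(-71 + (-61 + 47089 + 5786)) = 1/(-71 + 52814) = 1/52743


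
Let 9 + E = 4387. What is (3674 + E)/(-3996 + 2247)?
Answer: -244/53 ≈ -4.6038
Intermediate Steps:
E = 4378 (E = -9 + 4387 = 4378)
(3674 + E)/(-3996 + 2247) = (3674 + 4378)/(-3996 + 2247) = 8052/(-1749) = 8052*(-1/1749) = -244/53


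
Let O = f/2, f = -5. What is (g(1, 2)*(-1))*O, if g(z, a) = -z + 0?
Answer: -5/2 ≈ -2.5000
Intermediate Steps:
g(z, a) = -z
O = -5/2 ≈ -2.5000
(g(1, 2)*(-1))*O = (-1*1*(-1))*(-5/2) = -1*(-1)*(-5/2) = 1*(-5/2) = -5/2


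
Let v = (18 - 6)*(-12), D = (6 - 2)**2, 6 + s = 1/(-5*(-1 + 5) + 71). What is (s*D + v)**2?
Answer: 149426176/2601 ≈ 57450.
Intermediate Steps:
s = -305/51 (s = -6 + 1/(-5*(-1 + 5) + 71) = -6 + 1/(-5*4 + 71) = -6 + 1/(-20 + 71) = -6 + 1/51 = -305/51 ≈ -5.9804)
D = 16 (D = 4**2 = 16)
v = -144 (v = 12*(-12) = -144)
(s*D + v)**2 = (-305/51*16 - 144)**2 = (-4880/51 - 144)**2 = (-12224/51)**2 = 149426176/2601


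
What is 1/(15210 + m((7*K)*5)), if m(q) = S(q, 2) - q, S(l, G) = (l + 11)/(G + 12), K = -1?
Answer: 7/106703 ≈ 6.5603e-5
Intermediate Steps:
S(l, G) = (11 + l)/(12 + G)
m(q) = 11/14 - 13*q/14 (m(q) = (11 + q)/(12 + 2) - q = (11 + q)/14 - q = (11/14 + q/14) - q = 11/14 - 13*q/14)
1/(15210 + m((7*K)*5)) = 1/(15210 + (11/14 - 13*7*(-1)*5/14)) = 1/(15210 + (11/14 - (-13)*5/2)) = 1/(15210 + (11/14 - 13/14*(-35))) = 1/(15210 + (11/14 + 65/2)) = 1/(15210 + 233/7) = 1/(106703/7) = 7/106703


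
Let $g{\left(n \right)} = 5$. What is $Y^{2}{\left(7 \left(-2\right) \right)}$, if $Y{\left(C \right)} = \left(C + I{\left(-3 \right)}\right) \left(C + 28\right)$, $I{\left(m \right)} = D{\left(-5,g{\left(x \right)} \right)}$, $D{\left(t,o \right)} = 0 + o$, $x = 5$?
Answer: $15876$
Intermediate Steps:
$D{\left(t,o \right)} = o$
$I{\left(m \right)} = 5$
$Y{\left(C \right)} = \left(5 + C\right) \left(28 + C\right)$ ($Y{\left(C \right)} = \left(C + 5\right) \left(C + 28\right) = \left(5 + C\right) \left(28 + C\right)$)
$Y^{2}{\left(7 \left(-2\right) \right)} = \left(140 + \left(7 \left(-2\right)\right)^{2} + 33 \cdot 7 \left(-2\right)\right)^{2} = \left(140 + \left(-14\right)^{2} + 33 \left(-14\right)\right)^{2} = \left(140 + 196 - 462\right)^{2} = \left(-126\right)^{2} = 15876$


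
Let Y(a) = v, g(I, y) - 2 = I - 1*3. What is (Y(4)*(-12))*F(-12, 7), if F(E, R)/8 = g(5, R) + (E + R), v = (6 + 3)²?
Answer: 7776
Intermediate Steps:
g(I, y) = -1 + I (g(I, y) = 2 + (I - 1*3) = 2 + (I - 3) = 2 + (-3 + I) = -1 + I)
v = 81 (v = 9² = 81)
Y(a) = 81
F(E, R) = 32 + 8*E + 8*R (F(E, R) = 8*((-1 + 5) + (E + R)) = 8*(4 + (E + R)) = 8*(4 + E + R) = 32 + 8*E + 8*R)
(Y(4)*(-12))*F(-12, 7) = (81*(-12))*(32 + 8*(-12) + 8*7) = -972*(32 - 96 + 56) = -972*(-8) = 7776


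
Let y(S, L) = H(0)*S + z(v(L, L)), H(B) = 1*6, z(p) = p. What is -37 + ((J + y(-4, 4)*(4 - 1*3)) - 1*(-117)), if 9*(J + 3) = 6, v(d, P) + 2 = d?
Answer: 167/3 ≈ 55.667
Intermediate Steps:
v(d, P) = -2 + d
J = -7/3 (J = -3 + (⅑)*6 = -3 + ⅔ = -7/3 ≈ -2.3333)
H(B) = 6
y(S, L) = -2 + L + 6*S (y(S, L) = 6*S + (-2 + L) = -2 + L + 6*S)
-37 + ((J + y(-4, 4)*(4 - 1*3)) - 1*(-117)) = -37 + ((-7/3 + (-2 + 4 + 6*(-4))*(4 - 1*3)) - 1*(-117)) = -37 + ((-7/3 + (-2 + 4 - 24)*(4 - 3)) + 117) = -37 + ((-7/3 - 22*1) + 117) = -37 + ((-7/3 - 22) + 117) = -37 + (-73/3 + 117) = -37 + 278/3 = 167/3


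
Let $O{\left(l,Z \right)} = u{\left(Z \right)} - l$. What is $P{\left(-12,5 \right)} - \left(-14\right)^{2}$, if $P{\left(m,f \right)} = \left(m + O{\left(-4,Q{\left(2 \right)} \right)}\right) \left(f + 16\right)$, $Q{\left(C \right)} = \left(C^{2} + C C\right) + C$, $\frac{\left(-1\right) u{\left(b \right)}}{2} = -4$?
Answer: $-196$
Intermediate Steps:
$u{\left(b \right)} = 8$ ($u{\left(b \right)} = \left(-2\right) \left(-4\right) = 8$)
$Q{\left(C \right)} = C + 2 C^{2}$ ($Q{\left(C \right)} = \left(C^{2} + C^{2}\right) + C = 2 C^{2} + C = C + 2 C^{2}$)
$O{\left(l,Z \right)} = 8 - l$
$P{\left(m,f \right)} = \left(12 + m\right) \left(16 + f\right)$ ($P{\left(m,f \right)} = \left(m + \left(8 - -4\right)\right) \left(f + 16\right) = \left(m + \left(8 + 4\right)\right) \left(16 + f\right) = \left(m + 12\right) \left(16 + f\right) = \left(12 + m\right) \left(16 + f\right)$)
$P{\left(-12,5 \right)} - \left(-14\right)^{2} = \left(192 + 12 \cdot 5 + 16 \left(-12\right) + 5 \left(-12\right)\right) - \left(-14\right)^{2} = \left(192 + 60 - 192 - 60\right) - 196 = 0 - 196 = -196$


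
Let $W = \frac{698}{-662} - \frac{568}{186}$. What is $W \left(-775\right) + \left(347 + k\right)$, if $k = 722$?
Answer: $\frac{4223042}{993} \approx 4252.8$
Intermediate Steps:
$W = - \frac{126461}{30783}$ ($W = 698 \left(- \frac{1}{662}\right) - \frac{284}{93} = - \frac{349}{331} - \frac{284}{93} = - \frac{126461}{30783} \approx -4.1081$)
$W \left(-775\right) + \left(347 + k\right) = \left(- \frac{126461}{30783}\right) \left(-775\right) + \left(347 + 722\right) = \frac{3161525}{993} + 1069 = \frac{4223042}{993}$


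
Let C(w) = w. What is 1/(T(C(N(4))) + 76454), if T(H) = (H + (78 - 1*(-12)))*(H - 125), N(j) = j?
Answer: 1/65080 ≈ 1.5366e-5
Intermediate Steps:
T(H) = (-125 + H)*(90 + H) (T(H) = (H + (78 + 12))*(-125 + H) = (H + 90)*(-125 + H) = (90 + H)*(-125 + H) = (-125 + H)*(90 + H))
1/(T(C(N(4))) + 76454) = 1/((-11250 + 4² - 35*4) + 76454) = 1/((-11250 + 16 - 140) + 76454) = 1/(-11374 + 76454) = 1/65080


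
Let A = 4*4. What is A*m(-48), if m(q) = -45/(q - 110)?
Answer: 360/79 ≈ 4.5570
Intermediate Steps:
m(q) = -45/(-110 + q)
A = 16
A*m(-48) = 16*(-45/(-110 - 48)) = 16*(-45/(-158)) = 16*(-45*(-1/158)) = 16*(45/158) = 360/79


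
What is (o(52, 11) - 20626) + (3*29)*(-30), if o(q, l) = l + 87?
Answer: -23138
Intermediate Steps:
o(q, l) = 87 + l
(o(52, 11) - 20626) + (3*29)*(-30) = ((87 + 11) - 20626) + (3*29)*(-30) = (98 - 20626) + 87*(-30) = -20528 - 2610 = -23138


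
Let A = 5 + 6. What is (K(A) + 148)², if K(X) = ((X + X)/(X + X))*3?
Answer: 22801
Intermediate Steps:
A = 11
K(X) = 3 (K(X) = ((2*X)/((2*X)))*3 = ((2*X)*(1/(2*X)))*3 = 1*3 = 3)
(K(A) + 148)² = (3 + 148)² = 151² = 22801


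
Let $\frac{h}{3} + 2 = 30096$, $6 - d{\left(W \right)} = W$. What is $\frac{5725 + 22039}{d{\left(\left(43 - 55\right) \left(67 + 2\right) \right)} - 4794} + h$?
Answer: $\frac{8124749}{90} \approx 90275.0$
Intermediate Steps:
$d{\left(W \right)} = 6 - W$
$h = 90282$ ($h = -6 + 3 \cdot 30096 = -6 + 90288 = 90282$)
$\frac{5725 + 22039}{d{\left(\left(43 - 55\right) \left(67 + 2\right) \right)} - 4794} + h = \frac{5725 + 22039}{\left(6 - \left(43 - 55\right) \left(67 + 2\right)\right) - 4794} + 90282 = \frac{27764}{\left(6 - \left(-12\right) 69\right) - 4794} + 90282 = \frac{27764}{\left(6 - -828\right) - 4794} + 90282 = \frac{27764}{\left(6 + 828\right) - 4794} + 90282 = \frac{27764}{834 - 4794} + 90282 = \frac{27764}{-3960} + 90282 = 27764 \left(- \frac{1}{3960}\right) + 90282 = - \frac{631}{90} + 90282 = \frac{8124749}{90}$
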